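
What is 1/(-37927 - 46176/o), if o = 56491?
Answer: -56491/2142580333 ≈ -2.6366e-5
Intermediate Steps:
1/(-37927 - 46176/o) = 1/(-37927 - 46176/56491) = 1/(-2142580333/56491) = -56491/2142580333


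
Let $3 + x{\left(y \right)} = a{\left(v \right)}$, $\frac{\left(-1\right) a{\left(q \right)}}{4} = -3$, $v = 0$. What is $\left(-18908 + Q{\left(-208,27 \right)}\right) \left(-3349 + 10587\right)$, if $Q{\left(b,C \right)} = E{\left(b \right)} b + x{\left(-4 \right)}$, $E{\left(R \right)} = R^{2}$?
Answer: $-65270916018$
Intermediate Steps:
$a{\left(q \right)} = 12$ ($a{\left(q \right)} = \left(-4\right) \left(-3\right) = 12$)
$x{\left(y \right)} = 9$ ($x{\left(y \right)} = -3 + 12 = 9$)
$Q{\left(b,C \right)} = 9 + b^{3}$ ($Q{\left(b,C \right)} = b^{2} b + 9 = b^{3} + 9 = 9 + b^{3}$)
$\left(-18908 + Q{\left(-208,27 \right)}\right) \left(-3349 + 10587\right) = \left(-18908 + \left(9 + \left(-208\right)^{3}\right)\right) \left(-3349 + 10587\right) = \left(-18908 + \left(9 - 8998912\right)\right) 7238 = \left(-18908 - 8998903\right) 7238 = \left(-9017811\right) 7238 = -65270916018$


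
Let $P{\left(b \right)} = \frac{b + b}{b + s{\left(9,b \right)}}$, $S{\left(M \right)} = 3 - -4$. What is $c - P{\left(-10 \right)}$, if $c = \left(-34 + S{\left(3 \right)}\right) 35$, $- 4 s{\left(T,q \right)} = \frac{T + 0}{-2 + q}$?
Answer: $- \frac{148685}{157} \approx -947.04$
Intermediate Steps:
$S{\left(M \right)} = 7$ ($S{\left(M \right)} = 3 + 4 = 7$)
$s{\left(T,q \right)} = - \frac{T}{4 \left(-2 + q\right)}$ ($s{\left(T,q \right)} = - \frac{\left(T + 0\right) \frac{1}{-2 + q}}{4} = - \frac{T \frac{1}{-2 + q}}{4} = - \frac{T}{4 \left(-2 + q\right)}$)
$c = -945$ ($c = \left(-34 + 7\right) 35 = \left(-27\right) 35 = -945$)
$P{\left(b \right)} = \frac{2 b}{b - \frac{9}{-8 + 4 b}}$ ($P{\left(b \right)} = \frac{b + b}{b - \frac{9}{-8 + 4 b}} = \frac{2 b}{b - \frac{9}{-8 + 4 b}}$)
$c - P{\left(-10 \right)} = -945 - 8 \left(-10\right) \frac{1}{-9 + 4 \left(-10\right) \left(-2 - 10\right)} \left(-2 - 10\right) = -945 - 8 \left(-10\right) \frac{1}{-9 + 4 \left(-10\right) \left(-12\right)} \left(-12\right) = -945 - 8 \left(-10\right) \frac{1}{-9 + 480} \left(-12\right) = -945 - 8 \left(-10\right) \frac{1}{471} \left(-12\right) = -945 - \frac{320}{157} = - \frac{148685}{157}$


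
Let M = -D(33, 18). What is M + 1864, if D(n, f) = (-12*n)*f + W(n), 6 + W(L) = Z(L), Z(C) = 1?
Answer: 8997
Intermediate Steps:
W(L) = -5 (W(L) = -6 + 1 = -5)
D(n, f) = -5 - 12*f*n (D(n, f) = (-12*n)*f - 5 = -12*f*n - 5 = -5 - 12*f*n)
M = 7133 (M = -(-5 - 12*18*33) = -(-5 - 7128) = -1*(-7133) = 7133)
M + 1864 = 7133 + 1864 = 8997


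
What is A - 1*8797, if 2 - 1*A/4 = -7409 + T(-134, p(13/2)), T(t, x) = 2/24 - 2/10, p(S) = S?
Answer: 312712/15 ≈ 20847.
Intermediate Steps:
T(t, x) = -7/60 (T(t, x) = 2*(1/24) - 2*⅒ = 1/12 - ⅕ = -7/60)
A = 444667/15 (A = 8 - 4*(-7409 - 7/60) = 8 - 4*(-444547/60) = 8 + 444547/15 = 444667/15 ≈ 29644.)
A - 1*8797 = 444667/15 - 1*8797 = 444667/15 - 8797 = 312712/15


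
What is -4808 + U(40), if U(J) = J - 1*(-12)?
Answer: -4756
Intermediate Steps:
U(J) = 12 + J (U(J) = J + 12 = 12 + J)
-4808 + U(40) = -4808 + (12 + 40) = -4808 + 52 = -4756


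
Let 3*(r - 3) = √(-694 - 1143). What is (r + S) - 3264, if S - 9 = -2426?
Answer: -5678 + I*√1837/3 ≈ -5678.0 + 14.287*I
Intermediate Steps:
r = 3 + I*√1837/3 (r = 3 + √(-694 - 1143)/3 = 3 + √(-1837)/3 = 3 + (I*√1837)/3 = 3 + I*√1837/3 ≈ 3.0 + 14.287*I)
S = -2417 (S = 9 - 2426 = -2417)
(r + S) - 3264 = ((3 + I*√1837/3) - 2417) - 3264 = (-2414 + I*√1837/3) - 3264 = -5678 + I*√1837/3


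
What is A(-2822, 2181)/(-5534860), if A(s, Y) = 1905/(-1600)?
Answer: 381/1771155200 ≈ 2.1511e-7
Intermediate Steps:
A(s, Y) = -381/320 (A(s, Y) = 1905*(-1/1600) = -381/320)
A(-2822, 2181)/(-5534860) = -381/320/(-5534860) = -381/320*(-1/5534860) = 381/1771155200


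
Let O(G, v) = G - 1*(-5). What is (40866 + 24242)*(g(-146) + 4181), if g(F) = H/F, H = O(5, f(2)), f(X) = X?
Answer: 19871482464/73 ≈ 2.7221e+8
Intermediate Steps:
O(G, v) = 5 + G (O(G, v) = G + 5 = 5 + G)
H = 10 (H = 5 + 5 = 10)
g(F) = 10/F
(40866 + 24242)*(g(-146) + 4181) = (40866 + 24242)*(10/(-146) + 4181) = 65108*(10*(-1/146) + 4181) = 65108*(-5/73 + 4181) = 65108*(305208/73) = 19871482464/73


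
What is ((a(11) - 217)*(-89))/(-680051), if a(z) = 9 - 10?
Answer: -178/6239 ≈ -0.028530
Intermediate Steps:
a(z) = -1
((a(11) - 217)*(-89))/(-680051) = ((-1 - 217)*(-89))/(-680051) = -218*(-89)*(-1/680051) = 19402*(-1/680051) = -178/6239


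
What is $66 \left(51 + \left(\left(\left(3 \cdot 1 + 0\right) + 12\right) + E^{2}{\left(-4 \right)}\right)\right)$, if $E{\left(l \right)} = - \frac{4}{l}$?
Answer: $4422$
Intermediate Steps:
$66 \left(51 + \left(\left(\left(3 \cdot 1 + 0\right) + 12\right) + E^{2}{\left(-4 \right)}\right)\right) = 66 \left(51 + \left(\left(\left(3 \cdot 1 + 0\right) + 12\right) + \left(- \frac{4}{-4}\right)^{2}\right)\right) = 66 \left(51 + \left(\left(\left(3 + 0\right) + 12\right) + \left(\left(-4\right) \left(- \frac{1}{4}\right)\right)^{2}\right)\right) = 66 \left(51 + \left(\left(3 + 12\right) + 1^{2}\right)\right) = 66 \left(51 + \left(15 + 1\right)\right) = 66 \left(51 + 16\right) = 66 \cdot 67 = 4422$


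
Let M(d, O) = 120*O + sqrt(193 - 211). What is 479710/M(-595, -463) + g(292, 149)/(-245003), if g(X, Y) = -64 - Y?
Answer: (-117518554850*I + 639*sqrt(2))/(735009*(sqrt(2) + 18520*I)) ≈ -8.6332 - 0.00065931*I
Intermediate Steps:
M(d, O) = 120*O + 3*I*sqrt(2) (M(d, O) = 120*O + sqrt(-18) = 120*O + 3*I*sqrt(2))
479710/M(-595, -463) + g(292, 149)/(-245003) = 479710/(120*(-463) + 3*I*sqrt(2)) + (-64 - 1*149)/(-245003) = 479710/(-55560 + 3*I*sqrt(2)) + (-64 - 149)*(-1/245003) = 479710/(-55560 + 3*I*sqrt(2)) - 213*(-1/245003) = 479710/(-55560 + 3*I*sqrt(2)) + 213/245003 = 213/245003 + 479710/(-55560 + 3*I*sqrt(2))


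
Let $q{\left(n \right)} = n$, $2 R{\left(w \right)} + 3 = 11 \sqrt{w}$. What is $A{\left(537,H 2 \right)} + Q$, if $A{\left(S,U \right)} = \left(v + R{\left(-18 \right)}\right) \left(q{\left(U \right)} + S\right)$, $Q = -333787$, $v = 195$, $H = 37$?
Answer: $- \frac{431117}{2} + \frac{20163 i \sqrt{2}}{2} \approx -2.1556 \cdot 10^{5} + 14257.0 i$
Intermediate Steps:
$R{\left(w \right)} = - \frac{3}{2} + \frac{11 \sqrt{w}}{2}$
$A{\left(S,U \right)} = \left(\frac{387}{2} + \frac{33 i \sqrt{2}}{2}\right) \left(S + U\right)$ ($A{\left(S,U \right)} = \left(195 - \left(\frac{3}{2} - \frac{11 \sqrt{-18}}{2}\right)\right) \left(U + S\right) = \left(195 - \left(\frac{3}{2} - \frac{11 \cdot 3 i \sqrt{2}}{2}\right)\right) \left(S + U\right) = \left(195 - \left(\frac{3}{2} - \frac{33 i \sqrt{2}}{2}\right)\right) \left(S + U\right) = \left(\frac{387}{2} + \frac{33 i \sqrt{2}}{2}\right) \left(S + U\right)$)
$A{\left(537,H 2 \right)} + Q = \left(\frac{387}{2} \cdot 537 + \frac{387 \cdot 37 \cdot 2}{2} + \frac{33}{2} i 537 \sqrt{2} + \frac{33 i 37 \cdot 2 \sqrt{2}}{2}\right) - 333787 = \left(\frac{207819}{2} + \frac{387}{2} \cdot 74 + \frac{17721 i \sqrt{2}}{2} + \frac{33}{2} i 74 \sqrt{2}\right) - 333787 = \left(\frac{207819}{2} + 14319 + \frac{17721 i \sqrt{2}}{2} + 1221 i \sqrt{2}\right) - 333787 = \left(\frac{236457}{2} + \frac{20163 i \sqrt{2}}{2}\right) - 333787 = - \frac{431117}{2} + \frac{20163 i \sqrt{2}}{2}$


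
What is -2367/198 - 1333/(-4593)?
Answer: -1178633/101046 ≈ -11.664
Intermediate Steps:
-2367/198 - 1333/(-4593) = -2367*1/198 - 1333*(-1/4593) = -263/22 + 1333/4593 = -1178633/101046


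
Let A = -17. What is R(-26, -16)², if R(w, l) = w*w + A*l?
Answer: 898704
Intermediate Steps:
R(w, l) = w² - 17*l (R(w, l) = w*w - 17*l = w² - 17*l)
R(-26, -16)² = ((-26)² - 17*(-16))² = (676 + 272)² = 948² = 898704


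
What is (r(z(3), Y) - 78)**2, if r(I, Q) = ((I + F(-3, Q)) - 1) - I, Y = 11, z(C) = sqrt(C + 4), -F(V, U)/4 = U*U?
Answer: 316969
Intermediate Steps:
F(V, U) = -4*U**2 (F(V, U) = -4*U*U = -4*U**2)
z(C) = sqrt(4 + C)
r(I, Q) = -1 - 4*Q**2 (r(I, Q) = ((I - 4*Q**2) - 1) - I = (-1 + I - 4*Q**2) - I = -1 - 4*Q**2)
(r(z(3), Y) - 78)**2 = ((-1 - 4*11**2) - 78)**2 = ((-1 - 4*121) - 78)**2 = ((-1 - 484) - 78)**2 = (-485 - 78)**2 = (-563)**2 = 316969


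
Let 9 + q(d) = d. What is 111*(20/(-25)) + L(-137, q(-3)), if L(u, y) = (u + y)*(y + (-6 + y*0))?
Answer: 12966/5 ≈ 2593.2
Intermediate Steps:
q(d) = -9 + d
L(u, y) = (-6 + y)*(u + y) (L(u, y) = (u + y)*(y + (-6 + 0)) = (u + y)*(y - 6) = (u + y)*(-6 + y) = (-6 + y)*(u + y))
111*(20/(-25)) + L(-137, q(-3)) = 111*(20/(-25)) + ((-9 - 3)**2 - 6*(-137) - 6*(-9 - 3) - 137*(-9 - 3)) = 111*(20*(-1/25)) + ((-12)**2 + 822 - 6*(-12) - 137*(-12)) = 111*(-4/5) + (144 + 822 + 72 + 1644) = -444/5 + 2682 = 12966/5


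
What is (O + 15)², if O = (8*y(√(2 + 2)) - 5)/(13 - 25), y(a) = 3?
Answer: 25921/144 ≈ 180.01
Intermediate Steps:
O = -19/12 (O = (8*3 - 5)/(13 - 25) = (24 - 5)/(-12) = 19*(-1/12) = -19/12 ≈ -1.5833)
(O + 15)² = (-19/12 + 15)² = (161/12)² = 25921/144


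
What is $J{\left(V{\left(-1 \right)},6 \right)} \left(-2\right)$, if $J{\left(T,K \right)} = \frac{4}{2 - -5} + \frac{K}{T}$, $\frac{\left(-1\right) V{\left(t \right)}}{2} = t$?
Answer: $- \frac{50}{7} \approx -7.1429$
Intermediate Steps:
$V{\left(t \right)} = - 2 t$
$J{\left(T,K \right)} = \frac{4}{7} + \frac{K}{T}$ ($J{\left(T,K \right)} = \frac{4}{2 + 5} + \frac{K}{T} = \frac{4}{7} + \frac{K}{T}$)
$J{\left(V{\left(-1 \right)},6 \right)} \left(-2\right) = \left(\frac{4}{7} + \frac{6}{\left(-2\right) \left(-1\right)}\right) \left(-2\right) = \left(\frac{4}{7} + \frac{6}{2}\right) \left(-2\right) = \left(\frac{4}{7} + 6 \cdot \frac{1}{2}\right) \left(-2\right) = \left(\frac{4}{7} + 3\right) \left(-2\right) = \frac{25}{7} \left(-2\right) = - \frac{50}{7}$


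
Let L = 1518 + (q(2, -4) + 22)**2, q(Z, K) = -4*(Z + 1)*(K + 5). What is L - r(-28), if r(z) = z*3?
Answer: 1702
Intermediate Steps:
r(z) = 3*z
q(Z, K) = -4*(1 + Z)*(5 + K)
L = 1618 (L = 1518 + ((-20 - 20*2 - 4*(-4) - 4*(-4)*2) + 22)**2 = 1518 + ((-20 - 40 + 16 + 32) + 22)**2 = 1518 + (-12 + 22)**2 = 1518 + 10**2 = 1518 + 100 = 1618)
L - r(-28) = 1618 - 3*(-28) = 1618 - 1*(-84) = 1618 + 84 = 1702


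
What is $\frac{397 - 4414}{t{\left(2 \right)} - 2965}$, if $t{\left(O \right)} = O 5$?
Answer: $\frac{1339}{985} \approx 1.3594$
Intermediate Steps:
$t{\left(O \right)} = 5 O$
$\frac{397 - 4414}{t{\left(2 \right)} - 2965} = \frac{397 - 4414}{5 \cdot 2 - 2965} = - \frac{4017}{10 - 2965} = - \frac{4017}{-2955} = \left(-4017\right) \left(- \frac{1}{2955}\right) = \frac{1339}{985}$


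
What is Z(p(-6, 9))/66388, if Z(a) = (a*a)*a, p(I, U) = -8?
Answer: -128/16597 ≈ -0.0077122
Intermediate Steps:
Z(a) = a³ (Z(a) = a²*a = a³)
Z(p(-6, 9))/66388 = (-8)³/66388 = -512*1/66388 = -128/16597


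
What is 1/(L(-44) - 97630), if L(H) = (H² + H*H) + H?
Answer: -1/93802 ≈ -1.0661e-5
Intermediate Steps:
L(H) = H + 2*H² (L(H) = (H² + H²) + H = 2*H² + H = H + 2*H²)
1/(L(-44) - 97630) = 1/(-44*(1 + 2*(-44)) - 97630) = 1/(-44*(1 - 88) - 97630) = 1/(-44*(-87) - 97630) = 1/(3828 - 97630) = 1/(-93802) = -1/93802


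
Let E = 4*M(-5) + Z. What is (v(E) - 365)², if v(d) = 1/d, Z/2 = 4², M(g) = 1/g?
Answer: 3241594225/24336 ≈ 1.3320e+5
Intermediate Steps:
Z = 32 (Z = 2*4² = 2*16 = 32)
E = 156/5 (E = 4/(-5) + 32 = 4*(-⅕) + 32 = -⅘ + 32 = 156/5 ≈ 31.200)
(v(E) - 365)² = (1/(156/5) - 365)² = (5/156 - 365)² = (-56935/156)² = 3241594225/24336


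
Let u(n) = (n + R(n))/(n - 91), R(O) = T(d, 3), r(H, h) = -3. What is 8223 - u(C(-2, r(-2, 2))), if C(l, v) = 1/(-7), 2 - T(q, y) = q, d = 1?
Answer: 2623140/319 ≈ 8223.0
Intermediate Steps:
T(q, y) = 2 - q
C(l, v) = -1/7
R(O) = 1 (R(O) = 2 - 1*1 = 2 - 1 = 1)
u(n) = (1 + n)/(-91 + n) (u(n) = (n + 1)/(n - 91) = (1 + n)/(-91 + n))
8223 - u(C(-2, r(-2, 2))) = 8223 - (1 - 1/7)/(-91 - 1/7) = 8223 - 6/((-638/7)*7) = 8223 - (-7)*6/(638*7) = 8223 - 1*(-3/319) = 8223 + 3/319 = 2623140/319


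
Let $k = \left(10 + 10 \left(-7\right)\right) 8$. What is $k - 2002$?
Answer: $-2482$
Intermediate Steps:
$k = -480$ ($k = \left(10 - 70\right) 8 = \left(-60\right) 8 = -480$)
$k - 2002 = -480 - 2002 = -2482$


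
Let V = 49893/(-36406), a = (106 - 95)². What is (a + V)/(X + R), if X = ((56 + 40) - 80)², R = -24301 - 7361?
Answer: -4355233/1143366836 ≈ -0.0038091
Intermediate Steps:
R = -31662
a = 121 (a = 11² = 121)
V = -49893/36406 (V = 49893*(-1/36406) = -49893/36406 ≈ -1.3705)
X = 256 (X = (96 - 80)² = 16² = 256)
(a + V)/(X + R) = (121 - 49893/36406)/(256 - 31662) = (4355233/36406)/(-31406) = (4355233/36406)*(-1/31406) = -4355233/1143366836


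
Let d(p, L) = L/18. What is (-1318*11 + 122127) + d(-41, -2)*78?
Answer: 322861/3 ≈ 1.0762e+5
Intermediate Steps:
d(p, L) = L/18 (d(p, L) = L*(1/18) = L/18)
(-1318*11 + 122127) + d(-41, -2)*78 = (-1318*11 + 122127) + ((1/18)*(-2))*78 = (-14498 + 122127) - ⅑*78 = 107629 - 26/3 = 322861/3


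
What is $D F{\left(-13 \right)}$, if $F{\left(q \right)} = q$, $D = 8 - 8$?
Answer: $0$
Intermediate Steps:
$D = 0$
$D F{\left(-13 \right)} = 0 \left(-13\right) = 0$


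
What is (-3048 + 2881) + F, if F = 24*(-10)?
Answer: -407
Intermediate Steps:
F = -240
(-3048 + 2881) + F = (-3048 + 2881) - 240 = -167 - 240 = -407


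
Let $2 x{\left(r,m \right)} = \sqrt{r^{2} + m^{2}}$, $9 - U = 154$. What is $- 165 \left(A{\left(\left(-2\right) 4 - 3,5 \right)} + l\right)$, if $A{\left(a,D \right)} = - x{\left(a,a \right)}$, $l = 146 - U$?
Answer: $-48015 + \frac{1815 \sqrt{2}}{2} \approx -46732.0$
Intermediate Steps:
$U = -145$ ($U = 9 - 154 = -145$)
$l = 291$ ($l = 146 - -145 = 146 + 145 = 291$)
$x{\left(r,m \right)} = \frac{\sqrt{m^{2} + r^{2}}}{2}$ ($x{\left(r,m \right)} = \frac{\sqrt{r^{2} + m^{2}}}{2} = \frac{\sqrt{m^{2} + r^{2}}}{2}$)
$A{\left(a,D \right)} = - \frac{\sqrt{2} \sqrt{a^{2}}}{2}$ ($A{\left(a,D \right)} = - \frac{\sqrt{a^{2} + a^{2}}}{2} = - \frac{\sqrt{2 a^{2}}}{2} = - \frac{\sqrt{2} \sqrt{a^{2}}}{2}$)
$- 165 \left(A{\left(\left(-2\right) 4 - 3,5 \right)} + l\right) = - 165 \left(- \frac{\sqrt{2} \sqrt{\left(\left(-2\right) 4 - 3\right)^{2}}}{2} + 291\right) = - 165 \left(- \frac{\sqrt{2} \sqrt{\left(-8 - 3\right)^{2}}}{2} + 291\right) = - 165 \left(- \frac{\sqrt{2} \sqrt{\left(-11\right)^{2}}}{2} + 291\right) = - 165 \left(- \frac{\sqrt{2} \sqrt{121}}{2} + 291\right) = - 165 \left(\left(- \frac{1}{2}\right) \sqrt{2} \cdot 11 + 291\right) = - 165 \left(- \frac{11 \sqrt{2}}{2} + 291\right) = - 165 \left(291 - \frac{11 \sqrt{2}}{2}\right) = -48015 + \frac{1815 \sqrt{2}}{2}$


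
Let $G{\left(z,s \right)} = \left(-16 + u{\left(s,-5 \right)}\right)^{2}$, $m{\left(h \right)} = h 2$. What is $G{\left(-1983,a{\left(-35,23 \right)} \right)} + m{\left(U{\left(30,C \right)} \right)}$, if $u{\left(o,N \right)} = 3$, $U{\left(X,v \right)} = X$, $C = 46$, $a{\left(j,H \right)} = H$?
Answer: $229$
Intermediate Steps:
$m{\left(h \right)} = 2 h$
$G{\left(z,s \right)} = 169$ ($G{\left(z,s \right)} = \left(-16 + 3\right)^{2} = \left(-13\right)^{2} = 169$)
$G{\left(-1983,a{\left(-35,23 \right)} \right)} + m{\left(U{\left(30,C \right)} \right)} = 169 + 2 \cdot 30 = 169 + 60 = 229$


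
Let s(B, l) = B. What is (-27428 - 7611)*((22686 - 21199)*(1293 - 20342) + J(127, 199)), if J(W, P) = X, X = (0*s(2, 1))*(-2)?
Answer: 992509913657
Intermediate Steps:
X = 0 (X = (0*2)*(-2) = 0*(-2) = 0)
J(W, P) = 0
(-27428 - 7611)*((22686 - 21199)*(1293 - 20342) + J(127, 199)) = (-27428 - 7611)*((22686 - 21199)*(1293 - 20342) + 0) = -35039*(1487*(-19049) + 0) = -35039*(-28325863 + 0) = -35039*(-28325863) = 992509913657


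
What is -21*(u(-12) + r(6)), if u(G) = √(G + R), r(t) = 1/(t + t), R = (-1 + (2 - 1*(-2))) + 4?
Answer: -7/4 - 21*I*√5 ≈ -1.75 - 46.957*I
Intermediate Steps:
R = 7 (R = (-1 + (2 + 2)) + 4 = (-1 + 4) + 4 = 3 + 4 = 7)
r(t) = 1/(2*t)
u(G) = √(7 + G) (u(G) = √(G + 7) = √(7 + G))
-21*(u(-12) + r(6)) = -21*(√(7 - 12) + (½)/6) = -21*(√(-5) + (½)*(⅙)) = -21*(I*√5 + 1/12) = -21*(1/12 + I*√5) = -7/4 - 21*I*√5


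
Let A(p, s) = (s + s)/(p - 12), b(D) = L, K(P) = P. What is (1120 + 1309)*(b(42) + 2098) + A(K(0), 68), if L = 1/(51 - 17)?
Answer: 519802415/102 ≈ 5.0961e+6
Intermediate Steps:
L = 1/34 ≈ 0.029412
b(D) = 1/34
A(p, s) = 2*s/(-12 + p) (A(p, s) = (2*s)/(-12 + p) = 2*s/(-12 + p))
(1120 + 1309)*(b(42) + 2098) + A(K(0), 68) = (1120 + 1309)*(1/34 + 2098) + 2*68/(-12 + 0) = 2429*(71333/34) + 2*68/(-12) = 173267857/34 + 2*68*(-1/12) = 173267857/34 - 34/3 = 519802415/102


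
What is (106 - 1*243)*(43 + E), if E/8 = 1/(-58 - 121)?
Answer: -1053393/179 ≈ -5884.9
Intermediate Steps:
E = -8/179 (E = 8/(-58 - 121) = 8/(-179) = 8*(-1/179) = -8/179 ≈ -0.044693)
(106 - 1*243)*(43 + E) = (106 - 1*243)*(43 - 8/179) = (106 - 243)*(7689/179) = -137*7689/179 = -1053393/179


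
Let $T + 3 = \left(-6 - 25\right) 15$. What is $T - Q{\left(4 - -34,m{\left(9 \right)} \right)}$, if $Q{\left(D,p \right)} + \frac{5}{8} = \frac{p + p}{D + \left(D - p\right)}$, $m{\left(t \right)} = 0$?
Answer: $- \frac{3739}{8} \approx -467.38$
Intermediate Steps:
$T = -468$ ($T = -3 + \left(-6 - 25\right) 15 = -3 - 465 = -468$)
$Q{\left(D,p \right)} = - \frac{5}{8} + \frac{2 p}{- p + 2 D}$ ($Q{\left(D,p \right)} = - \frac{5}{8} + \frac{p + p}{D + \left(D - p\right)} = - \frac{5}{8} + \frac{2 p}{- p + 2 D}$)
$T - Q{\left(4 - -34,m{\left(9 \right)} \right)} = -468 - \frac{- 10 \left(4 - -34\right) + 21 \cdot 0}{8 \left(\left(-1\right) 0 + 2 \left(4 - -34\right)\right)} = -468 - \frac{- 10 \left(4 + 34\right) + 0}{8 \left(0 + 2 \left(4 + 34\right)\right)} = -468 - \frac{\left(-10\right) 38 + 0}{8 \left(0 + 2 \cdot 38\right)} = -468 - \frac{-380 + 0}{8 \left(0 + 76\right)} = -468 - \frac{1}{8} \cdot \frac{1}{76} \left(-380\right) = -468 - - \frac{5}{8} = -468 + \frac{5}{8} = - \frac{3739}{8}$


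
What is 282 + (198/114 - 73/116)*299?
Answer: 1351387/2204 ≈ 613.15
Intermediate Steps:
282 + (198/114 - 73/116)*299 = 282 + (198*(1/114) - 73*1/116)*299 = 282 + (33/19 - 73/116)*299 = 282 + (2441/2204)*299 = 282 + 729859/2204 = 1351387/2204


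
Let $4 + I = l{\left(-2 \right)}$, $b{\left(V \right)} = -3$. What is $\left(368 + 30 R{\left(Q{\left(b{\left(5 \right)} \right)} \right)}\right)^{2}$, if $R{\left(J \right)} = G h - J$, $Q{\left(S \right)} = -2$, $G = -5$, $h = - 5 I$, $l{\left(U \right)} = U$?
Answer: $16581184$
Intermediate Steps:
$I = -6$ ($I = -4 - 2 = -6$)
$h = 30$ ($h = \left(-5\right) \left(-6\right) = 30$)
$R{\left(J \right)} = -150 - J$ ($R{\left(J \right)} = \left(-5\right) 30 - J = -150 - J$)
$\left(368 + 30 R{\left(Q{\left(b{\left(5 \right)} \right)} \right)}\right)^{2} = \left(368 + 30 \left(-150 - -2\right)\right)^{2} = \left(368 + 30 \left(-150 + 2\right)\right)^{2} = \left(368 + 30 \left(-148\right)\right)^{2} = \left(368 - 4440\right)^{2} = \left(-4072\right)^{2} = 16581184$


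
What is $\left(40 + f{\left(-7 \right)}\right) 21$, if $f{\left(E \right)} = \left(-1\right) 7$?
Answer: $693$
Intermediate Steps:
$f{\left(E \right)} = -7$
$\left(40 + f{\left(-7 \right)}\right) 21 = \left(40 - 7\right) 21 = 33 \cdot 21 = 693$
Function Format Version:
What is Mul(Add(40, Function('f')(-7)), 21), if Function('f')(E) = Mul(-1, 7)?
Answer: 693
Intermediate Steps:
Function('f')(E) = -7
Mul(Add(40, Function('f')(-7)), 21) = Mul(Add(40, -7), 21) = Mul(33, 21) = 693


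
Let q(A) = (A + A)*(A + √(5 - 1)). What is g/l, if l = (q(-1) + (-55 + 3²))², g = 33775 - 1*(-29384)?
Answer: 21053/768 ≈ 27.413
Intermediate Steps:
q(A) = 2*A*(2 + A) (q(A) = (2*A)*(A + √4) = (2*A)*(A + 2) = (2*A)*(2 + A) = 2*A*(2 + A))
g = 63159 (g = 33775 + 29384 = 63159)
l = 2304 (l = (2*(-1)*(2 - 1) + (-55 + 3²))² = (2*(-1)*1 + (-55 + 9))² = (-2 - 46)² = (-48)² = 2304)
g/l = 63159/2304 = 63159*(1/2304) = 21053/768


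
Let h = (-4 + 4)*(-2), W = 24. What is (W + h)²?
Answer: 576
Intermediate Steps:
h = 0 (h = 0*(-2) = 0)
(W + h)² = (24 + 0)² = 24² = 576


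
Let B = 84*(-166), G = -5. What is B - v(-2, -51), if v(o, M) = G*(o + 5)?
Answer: -13929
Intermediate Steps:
v(o, M) = -25 - 5*o (v(o, M) = -5*(o + 5) = -5*(5 + o) = -25 - 5*o)
B = -13944
B - v(-2, -51) = -13944 - (-25 - 5*(-2)) = -13944 - (-25 + 10) = -13944 - 1*(-15) = -13944 + 15 = -13929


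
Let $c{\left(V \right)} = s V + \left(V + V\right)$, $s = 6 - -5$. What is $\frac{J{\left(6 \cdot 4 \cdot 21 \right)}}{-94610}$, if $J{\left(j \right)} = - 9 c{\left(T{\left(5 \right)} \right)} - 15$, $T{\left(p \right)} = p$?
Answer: $\frac{60}{9461} \approx 0.0063418$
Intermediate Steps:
$s = 11$ ($s = 6 + 5 = 11$)
$c{\left(V \right)} = 13 V$ ($c{\left(V \right)} = 11 V + \left(V + V\right) = 11 V + 2 V = 13 V$)
$J{\left(j \right)} = -600$ ($J{\left(j \right)} = - 9 \cdot 13 \cdot 5 - 15 = \left(-9\right) 65 - 15 = -585 - 15 = -600$)
$\frac{J{\left(6 \cdot 4 \cdot 21 \right)}}{-94610} = - \frac{600}{-94610} = \left(-600\right) \left(- \frac{1}{94610}\right) = \frac{60}{9461}$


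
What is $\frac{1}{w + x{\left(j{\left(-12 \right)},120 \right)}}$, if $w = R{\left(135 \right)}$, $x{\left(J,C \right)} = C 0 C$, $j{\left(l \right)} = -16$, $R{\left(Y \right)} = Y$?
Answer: $\frac{1}{135} \approx 0.0074074$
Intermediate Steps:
$x{\left(J,C \right)} = 0$ ($x{\left(J,C \right)} = 0 C = 0$)
$w = 135$
$\frac{1}{w + x{\left(j{\left(-12 \right)},120 \right)}} = \frac{1}{135 + 0} = \frac{1}{135}$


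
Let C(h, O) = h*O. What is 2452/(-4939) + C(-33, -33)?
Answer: 5376119/4939 ≈ 1088.5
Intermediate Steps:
C(h, O) = O*h
2452/(-4939) + C(-33, -33) = 2452/(-4939) - 33*(-33) = 2452*(-1/4939) + 1089 = -2452/4939 + 1089 = 5376119/4939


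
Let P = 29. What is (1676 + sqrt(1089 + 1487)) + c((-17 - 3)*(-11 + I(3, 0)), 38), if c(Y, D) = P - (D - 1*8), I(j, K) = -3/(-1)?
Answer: 1675 + 4*sqrt(161) ≈ 1725.8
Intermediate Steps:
I(j, K) = 3 (I(j, K) = -3*(-1) = 3)
c(Y, D) = 37 - D (c(Y, D) = 29 - (D - 1*8) = 29 - (D - 8) = 29 - (-8 + D) = 29 + (8 - D) = 37 - D)
(1676 + sqrt(1089 + 1487)) + c((-17 - 3)*(-11 + I(3, 0)), 38) = (1676 + sqrt(1089 + 1487)) + (37 - 1*38) = (1676 + sqrt(2576)) + (37 - 38) = (1676 + 4*sqrt(161)) - 1 = 1675 + 4*sqrt(161)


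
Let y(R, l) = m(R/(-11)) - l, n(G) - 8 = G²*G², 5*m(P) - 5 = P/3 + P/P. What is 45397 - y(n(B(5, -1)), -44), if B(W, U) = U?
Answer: 2494352/55 ≈ 45352.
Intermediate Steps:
m(P) = 6/5 + P/15 (m(P) = 1 + (P/3 + P/P)/5 = 1 + (P*(⅓) + 1)/5 = 1 + (P/3 + 1)/5 = 1 + (1 + P/3)/5 = 1 + (⅕ + P/15) = 6/5 + P/15)
n(G) = 8 + G⁴ (n(G) = 8 + G²*G² = 8 + G⁴)
y(R, l) = 6/5 - l - R/165 (y(R, l) = (6/5 + (R/(-11))/15) - l = (6/5 + (R*(-1/11))/15) - l = (6/5 + (-R/11)/15) - l = (6/5 - R/165) - l = 6/5 - l - R/165)
45397 - y(n(B(5, -1)), -44) = 45397 - (6/5 - 1*(-44) - (8 + (-1)⁴)/165) = 45397 - (6/5 + 44 - (8 + 1)/165) = 45397 - (6/5 + 44 - 1/165*9) = 45397 - (6/5 + 44 - 3/55) = 45397 - 1*2483/55 = 45397 - 2483/55 = 2494352/55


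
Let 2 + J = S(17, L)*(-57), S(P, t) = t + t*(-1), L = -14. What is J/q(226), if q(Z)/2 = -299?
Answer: 1/299 ≈ 0.0033445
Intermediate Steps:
S(P, t) = 0 (S(P, t) = t - t = 0)
q(Z) = -598 (q(Z) = 2*(-299) = -598)
J = -2 (J = -2 + 0*(-57) = -2 + 0 = -2)
J/q(226) = -2/(-598) = -2*(-1/598) = 1/299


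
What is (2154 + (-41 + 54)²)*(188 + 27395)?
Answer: 64075309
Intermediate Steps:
(2154 + (-41 + 54)²)*(188 + 27395) = (2154 + 13²)*27583 = (2154 + 169)*27583 = 2323*27583 = 64075309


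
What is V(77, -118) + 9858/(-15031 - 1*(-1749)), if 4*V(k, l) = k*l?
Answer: -30179921/13282 ≈ -2272.2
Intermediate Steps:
V(k, l) = k*l/4 (V(k, l) = (k*l)/4 = k*l/4)
V(77, -118) + 9858/(-15031 - 1*(-1749)) = (1/4)*77*(-118) + 9858/(-15031 - 1*(-1749)) = -4543/2 + 9858/(-15031 + 1749) = -4543/2 + 9858/(-13282) = -4543/2 + 9858*(-1/13282) = -4543/2 - 4929/6641 = -30179921/13282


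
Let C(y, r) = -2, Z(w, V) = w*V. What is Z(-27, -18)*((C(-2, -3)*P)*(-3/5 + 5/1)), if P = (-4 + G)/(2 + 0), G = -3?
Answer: 74844/5 ≈ 14969.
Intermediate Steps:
Z(w, V) = V*w
P = -7/2 (P = (-4 - 3)/(2 + 0) = -7/2 ≈ -3.5000)
Z(-27, -18)*((C(-2, -3)*P)*(-3/5 + 5/1)) = (-18*(-27))*((-2*(-7/2))*(-3/5 + 5/1)) = 486*(7*(-3*1/5 + 5*1)) = 486*(7*(-3/5 + 5)) = 486*(7*(22/5)) = 486*(154/5) = 74844/5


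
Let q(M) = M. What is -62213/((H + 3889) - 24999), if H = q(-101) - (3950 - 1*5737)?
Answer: 62213/19424 ≈ 3.2029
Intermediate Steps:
H = 1686 (H = -101 - (3950 - 1*5737) = -101 - (3950 - 5737) = -101 - 1*(-1787) = -101 + 1787 = 1686)
-62213/((H + 3889) - 24999) = -62213/((1686 + 3889) - 24999) = -62213/(5575 - 24999) = -62213/(-19424) = -62213*(-1/19424) = 62213/19424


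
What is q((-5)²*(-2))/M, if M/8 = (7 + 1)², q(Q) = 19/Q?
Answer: -19/25600 ≈ -0.00074219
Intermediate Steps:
M = 512 (M = 8*(7 + 1)² = 8*8² = 8*64 = 512)
q((-5)²*(-2))/M = (19/(((-5)²*(-2))))/512 = (19/((25*(-2))))*(1/512) = (19/(-50))*(1/512) = (19*(-1/50))*(1/512) = -19/50*1/512 = -19/25600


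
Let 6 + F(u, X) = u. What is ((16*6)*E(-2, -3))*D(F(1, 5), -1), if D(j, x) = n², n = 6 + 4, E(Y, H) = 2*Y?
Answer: -38400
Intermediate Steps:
F(u, X) = -6 + u
n = 10
D(j, x) = 100 (D(j, x) = 10² = 100)
((16*6)*E(-2, -3))*D(F(1, 5), -1) = ((16*6)*(2*(-2)))*100 = (96*(-4))*100 = -384*100 = -38400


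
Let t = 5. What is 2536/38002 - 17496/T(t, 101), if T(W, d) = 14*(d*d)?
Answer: -75676672/1356804407 ≈ -0.055776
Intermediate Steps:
T(W, d) = 14*d**2
2536/38002 - 17496/T(t, 101) = 2536/38002 - 17496/(14*101**2) = 2536*(1/38002) - 17496/(14*10201) = 1268/19001 - 17496/142814 = 1268/19001 - 17496*1/142814 = 1268/19001 - 8748/71407 = -75676672/1356804407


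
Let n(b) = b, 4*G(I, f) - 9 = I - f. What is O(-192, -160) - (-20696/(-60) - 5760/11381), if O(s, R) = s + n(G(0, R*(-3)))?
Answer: -446711461/682860 ≈ -654.18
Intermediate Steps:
G(I, f) = 9/4 - f/4 + I/4 (G(I, f) = 9/4 + (I - f)/4 = 9/4 + (-f/4 + I/4) = 9/4 - f/4 + I/4)
O(s, R) = 9/4 + s + 3*R/4 (O(s, R) = s + (9/4 - R*(-3)/4 + (¼)*0) = s + (9/4 - (-3)*R/4 + 0) = s + (9/4 + 3*R/4 + 0) = s + (9/4 + 3*R/4) = 9/4 + s + 3*R/4)
O(-192, -160) - (-20696/(-60) - 5760/11381) = (9/4 - 192 + (¾)*(-160)) - (-20696/(-60) - 5760/11381) = (9/4 - 192 - 120) - (-20696*(-1/60) - 5760*1/11381) = -1239/4 - (5174/15 - 5760/11381) = -1239/4 - 1*58798894/170715 = -1239/4 - 58798894/170715 = -446711461/682860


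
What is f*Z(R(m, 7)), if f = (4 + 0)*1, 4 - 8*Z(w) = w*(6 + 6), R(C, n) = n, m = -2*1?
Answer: -40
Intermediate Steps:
m = -2
Z(w) = 1/2 - 3*w/2 (Z(w) = 1/2 - w*(6 + 6)/8 = 1/2 - w*12/8 = 1/2 - 3*w/2)
f = 4 (f = 4*1 = 4)
f*Z(R(m, 7)) = 4*(1/2 - 3/2*7) = 4*(1/2 - 21/2) = 4*(-10) = -40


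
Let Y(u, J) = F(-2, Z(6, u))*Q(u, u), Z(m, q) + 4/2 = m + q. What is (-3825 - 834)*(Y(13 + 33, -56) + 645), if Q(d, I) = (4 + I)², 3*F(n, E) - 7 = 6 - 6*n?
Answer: -100067555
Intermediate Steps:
Z(m, q) = -2 + m + q (Z(m, q) = -2 + (m + q) = -2 + m + q)
F(n, E) = 13/3 - 2*n (F(n, E) = 7/3 + (6 - 6*n)/3 = 7/3 + (2 - 2*n) = 13/3 - 2*n)
Y(u, J) = 25*(4 + u)²/3 (Y(u, J) = (13/3 - 2*(-2))*(4 + u)² = (13/3 + 4)*(4 + u)² = 25*(4 + u)²/3)
(-3825 - 834)*(Y(13 + 33, -56) + 645) = (-3825 - 834)*(25*(4 + (13 + 33))²/3 + 645) = -4659*(25*(4 + 46)²/3 + 645) = -4659*((25/3)*50² + 645) = -4659*((25/3)*2500 + 645) = -4659*(62500/3 + 645) = -4659*64435/3 = -100067555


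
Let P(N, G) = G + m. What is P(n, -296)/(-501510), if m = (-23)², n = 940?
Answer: -233/501510 ≈ -0.00046460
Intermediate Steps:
m = 529
P(N, G) = 529 + G (P(N, G) = G + 529 = 529 + G)
P(n, -296)/(-501510) = (529 - 296)/(-501510) = 233*(-1/501510) = -233/501510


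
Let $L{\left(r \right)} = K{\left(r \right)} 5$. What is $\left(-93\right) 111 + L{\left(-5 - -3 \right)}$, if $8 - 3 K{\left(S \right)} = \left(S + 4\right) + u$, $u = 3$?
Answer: $-10318$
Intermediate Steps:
$K{\left(S \right)} = \frac{1}{3} - \frac{S}{3}$ ($K{\left(S \right)} = \frac{8}{3} - \frac{\left(S + 4\right) + 3}{3} = \frac{8}{3} - \frac{\left(4 + S\right) + 3}{3} = \frac{8}{3} - \frac{7 + S}{3} = \frac{8}{3} - \left(\frac{7}{3} + \frac{S}{3}\right) = \frac{1}{3} - \frac{S}{3}$)
$L{\left(r \right)} = \frac{5}{3} - \frac{5 r}{3}$ ($L{\left(r \right)} = \left(\frac{1}{3} - \frac{r}{3}\right) 5 = \frac{5}{3} - \frac{5 r}{3}$)
$\left(-93\right) 111 + L{\left(-5 - -3 \right)} = \left(-93\right) 111 - \left(- \frac{5}{3} + \frac{5 \left(-5 - -3\right)}{3}\right) = -10323 - \left(- \frac{5}{3} + \frac{5 \left(-5 + 3\right)}{3}\right) = -10323 + \left(\frac{5}{3} - - \frac{10}{3}\right) = -10323 + \left(\frac{5}{3} + \frac{10}{3}\right) = -10323 + 5 = -10318$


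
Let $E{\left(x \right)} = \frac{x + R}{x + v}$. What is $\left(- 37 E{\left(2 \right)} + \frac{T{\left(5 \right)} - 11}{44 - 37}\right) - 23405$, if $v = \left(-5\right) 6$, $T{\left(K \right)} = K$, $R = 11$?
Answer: $- \frac{654883}{28} \approx -23389.0$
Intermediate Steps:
$v = -30$
$E{\left(x \right)} = \frac{11 + x}{-30 + x}$ ($E{\left(x \right)} = \frac{x + 11}{x - 30} = \frac{11 + x}{-30 + x}$)
$\left(- 37 E{\left(2 \right)} + \frac{T{\left(5 \right)} - 11}{44 - 37}\right) - 23405 = \left(- 37 \frac{11 + 2}{-30 + 2} + \frac{5 - 11}{44 - 37}\right) - 23405 = \left(- 37 \frac{1}{-28} \cdot 13 - \frac{6}{7}\right) - 23405 = \left(- 37 \left(\left(- \frac{1}{28}\right) 13\right) - \frac{6}{7}\right) - 23405 = \left(\left(-37\right) \left(- \frac{13}{28}\right) - \frac{6}{7}\right) - 23405 = \left(\frac{481}{28} - \frac{6}{7}\right) - 23405 = \frac{457}{28} - 23405 = - \frac{654883}{28}$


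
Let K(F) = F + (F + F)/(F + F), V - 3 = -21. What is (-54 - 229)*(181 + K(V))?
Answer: -46412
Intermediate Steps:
V = -18 (V = 3 - 21 = -18)
K(F) = 1 + F (K(F) = F + (2*F)/((2*F)) = F + (2*F)*(1/(2*F)) = F + 1 = 1 + F)
(-54 - 229)*(181 + K(V)) = (-54 - 229)*(181 + (1 - 18)) = -283*(181 - 17) = -283*164 = -46412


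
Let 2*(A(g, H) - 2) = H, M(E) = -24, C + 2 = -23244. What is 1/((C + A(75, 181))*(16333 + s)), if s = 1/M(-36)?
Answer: -48/18151927237 ≈ -2.6443e-9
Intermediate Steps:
C = -23246 (C = -2 - 23244 = -23246)
s = -1/24 (s = 1/(-24) = -1/24 ≈ -0.041667)
A(g, H) = 2 + H/2
1/((C + A(75, 181))*(16333 + s)) = 1/((-23246 + (2 + (1/2)*181))*(16333 - 1/24)) = 1/((-23246 + (2 + 181/2))*(391991/24)) = 1/((-23246 + 185/2)*(391991/24)) = 1/(-46307/2*391991/24) = 1/(-18151927237/48) = -48/18151927237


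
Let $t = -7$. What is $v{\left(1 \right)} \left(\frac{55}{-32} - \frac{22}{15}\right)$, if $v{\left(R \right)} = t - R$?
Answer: $\frac{1529}{60} \approx 25.483$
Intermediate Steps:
$v{\left(R \right)} = -7 - R$
$v{\left(1 \right)} \left(\frac{55}{-32} - \frac{22}{15}\right) = \left(-7 - 1\right) \left(\frac{55}{-32} - \frac{22}{15}\right) = \left(-7 - 1\right) \left(55 \left(- \frac{1}{32}\right) - \frac{22}{15}\right) = - 8 \left(- \frac{55}{32} - \frac{22}{15}\right) = \left(-8\right) \left(- \frac{1529}{480}\right) = \frac{1529}{60}$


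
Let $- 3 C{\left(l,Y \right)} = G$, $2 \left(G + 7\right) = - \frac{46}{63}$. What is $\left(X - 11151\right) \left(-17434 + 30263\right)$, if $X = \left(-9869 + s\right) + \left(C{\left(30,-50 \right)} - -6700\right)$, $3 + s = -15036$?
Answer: $- \frac{71180256823}{189} \approx -3.7661 \cdot 10^{8}$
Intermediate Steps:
$s = -15039$ ($s = -3 - 15036 = -15039$)
$G = - \frac{464}{63}$ ($G = -7 + \frac{\left(-46\right) \frac{1}{63}}{2} = -7 + \frac{1}{2} \left(- \frac{46}{63}\right) = -7 - \frac{23}{63} = - \frac{464}{63} \approx -7.3651$)
$C{\left(l,Y \right)} = \frac{464}{189}$ ($C{\left(l,Y \right)} = \left(- \frac{1}{3}\right) \left(- \frac{464}{63}\right) = \frac{464}{189}$)
$X = - \frac{3440848}{189}$ ($X = \left(-9869 - 15039\right) + \left(\frac{464}{189} - -6700\right) = -24908 + \left(\frac{464}{189} + 6700\right) = -24908 + \frac{1266764}{189} = - \frac{3440848}{189} \approx -18206.0$)
$\left(X - 11151\right) \left(-17434 + 30263\right) = \left(- \frac{3440848}{189} - 11151\right) \left(-17434 + 30263\right) = \left(- \frac{5548387}{189}\right) 12829 = - \frac{71180256823}{189}$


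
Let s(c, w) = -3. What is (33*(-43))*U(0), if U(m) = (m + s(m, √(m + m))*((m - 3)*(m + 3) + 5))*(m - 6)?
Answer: 102168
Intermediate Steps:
U(m) = (-6 + m)*(-15 + m - 3*(-3 + m)*(3 + m)) (U(m) = (m - 3*((m - 3)*(m + 3) + 5))*(m - 6) = (m - 3*((-3 + m)*(3 + m) + 5))*(-6 + m) = (m - 3*(5 + (-3 + m)*(3 + m)))*(-6 + m) = (m + (-15 - 3*(-3 + m)*(3 + m)))*(-6 + m) = (-15 + m - 3*(-3 + m)*(3 + m))*(-6 + m) = (-6 + m)*(-15 + m - 3*(-3 + m)*(3 + m)))
(33*(-43))*U(0) = (33*(-43))*(-72 - 3*0³ + 6*0 + 19*0²) = -1419*(-72 - 3*0 + 0 + 19*0) = -1419*(-72 + 0 + 0 + 0) = -1419*(-72) = 102168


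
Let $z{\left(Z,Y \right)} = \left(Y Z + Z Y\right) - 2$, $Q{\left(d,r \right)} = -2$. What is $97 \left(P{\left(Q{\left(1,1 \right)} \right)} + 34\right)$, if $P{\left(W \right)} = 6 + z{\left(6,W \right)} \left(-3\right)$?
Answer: $11446$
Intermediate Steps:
$z{\left(Z,Y \right)} = -2 + 2 Y Z$ ($z{\left(Z,Y \right)} = \left(Y Z + Y Z\right) - 2 = 2 Y Z - 2 = -2 + 2 Y Z$)
$P{\left(W \right)} = 12 - 36 W$ ($P{\left(W \right)} = 6 + \left(-2 + 2 W 6\right) \left(-3\right) = 6 + \left(-2 + 12 W\right) \left(-3\right) = 6 - \left(-6 + 36 W\right) = 12 - 36 W$)
$97 \left(P{\left(Q{\left(1,1 \right)} \right)} + 34\right) = 97 \left(\left(12 - -72\right) + 34\right) = 97 \left(\left(12 + 72\right) + 34\right) = 97 \left(84 + 34\right) = 97 \cdot 118 = 11446$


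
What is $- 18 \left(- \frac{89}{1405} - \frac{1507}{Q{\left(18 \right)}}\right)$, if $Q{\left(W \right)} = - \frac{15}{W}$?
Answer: $- \frac{45732834}{1405} \approx -32550.0$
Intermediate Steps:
$- 18 \left(- \frac{89}{1405} - \frac{1507}{Q{\left(18 \right)}}\right) = - 18 \left(- \frac{89}{1405} - \frac{1507}{\left(-15\right) \frac{1}{18}}\right) = - 18 \left(\left(-89\right) \frac{1}{1405} - \frac{1507}{\left(-15\right) \frac{1}{18}}\right) = - 18 \left(- \frac{89}{1405} - \frac{1507}{- \frac{5}{6}}\right) = - 18 \left(- \frac{89}{1405} - - \frac{9042}{5}\right) = - 18 \left(- \frac{89}{1405} + \frac{9042}{5}\right) = \left(-18\right) \frac{2540713}{1405} = - \frac{45732834}{1405}$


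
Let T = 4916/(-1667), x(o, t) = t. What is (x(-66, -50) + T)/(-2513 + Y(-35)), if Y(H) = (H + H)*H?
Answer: 29422/35007 ≈ 0.84046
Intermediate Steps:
T = -4916/1667 (T = 4916*(-1/1667) = -4916/1667 ≈ -2.9490)
Y(H) = 2*H² (Y(H) = (2*H)*H = 2*H²)
(x(-66, -50) + T)/(-2513 + Y(-35)) = (-50 - 4916/1667)/(-2513 + 2*(-35)²) = -88266/(1667*(-2513 + 2*1225)) = -88266/(1667*(-2513 + 2450)) = -88266/1667/(-63) = -88266/1667*(-1/63) = 29422/35007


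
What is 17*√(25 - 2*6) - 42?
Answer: -42 + 17*√13 ≈ 19.294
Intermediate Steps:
17*√(25 - 2*6) - 42 = 17*√(25 - 12) - 42 = 17*√13 - 42 = -42 + 17*√13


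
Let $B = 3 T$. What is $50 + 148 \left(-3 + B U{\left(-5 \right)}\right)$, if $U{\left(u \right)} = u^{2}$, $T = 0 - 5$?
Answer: $-55894$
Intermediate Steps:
$T = -5$ ($T = 0 - 5 = -5$)
$B = -15$ ($B = 3 \left(-5\right) = -15$)
$50 + 148 \left(-3 + B U{\left(-5 \right)}\right) = 50 + 148 \left(-3 - 15 \left(-5\right)^{2}\right) = 50 + 148 \left(-3 - 375\right) = 50 + 148 \left(-378\right) = 50 - 55944 = -55894$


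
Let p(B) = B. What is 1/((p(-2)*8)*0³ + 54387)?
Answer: 1/54387 ≈ 1.8387e-5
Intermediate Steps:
1/((p(-2)*8)*0³ + 54387) = 1/(-2*8*0³ + 54387) = 1/(-16*0 + 54387) = 1/(0 + 54387) = 1/54387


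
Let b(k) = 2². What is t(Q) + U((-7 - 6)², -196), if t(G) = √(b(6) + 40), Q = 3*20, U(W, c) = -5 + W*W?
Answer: 28556 + 2*√11 ≈ 28563.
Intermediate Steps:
b(k) = 4
U(W, c) = -5 + W²
Q = 60
t(G) = 2*√11 (t(G) = √(4 + 40) = √44 = 2*√11)
t(Q) + U((-7 - 6)², -196) = 2*√11 + (-5 + ((-7 - 6)²)²) = 2*√11 + (-5 + ((-13)²)²) = 2*√11 + (-5 + 169²) = 2*√11 + (-5 + 28561) = 2*√11 + 28556 = 28556 + 2*√11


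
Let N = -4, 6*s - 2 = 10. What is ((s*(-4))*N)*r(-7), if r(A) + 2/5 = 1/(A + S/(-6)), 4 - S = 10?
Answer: -272/15 ≈ -18.133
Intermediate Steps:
S = -6 (S = 4 - 1*10 = 4 - 10 = -6)
s = 2 (s = ⅓ + (⅙)*10 = ⅓ + 5/3 = 2)
r(A) = -⅖ + 1/(1 + A) (r(A) = -⅖ + 1/(A - 6/(-6)) = -⅖ + 1/(A - 6*(-⅙)) = -⅖ + 1/(A + 1) = -⅖ + 1/(1 + A))
((s*(-4))*N)*r(-7) = ((2*(-4))*(-4))*((3 - 2*(-7))/(5*(1 - 7))) = (-8*(-4))*((⅕)*(3 + 14)/(-6)) = 32*((⅕)*(-⅙)*17) = 32*(-17/30) = -272/15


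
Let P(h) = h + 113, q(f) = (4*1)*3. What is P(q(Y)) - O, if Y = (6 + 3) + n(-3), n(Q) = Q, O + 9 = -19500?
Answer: 19634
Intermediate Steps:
O = -19509 (O = -9 - 19500 = -19509)
Y = 6 (Y = (6 + 3) - 3 = 9 - 3 = 6)
q(f) = 12 (q(f) = 4*3 = 12)
P(h) = 113 + h
P(q(Y)) - O = (113 + 12) - 1*(-19509) = 125 + 19509 = 19634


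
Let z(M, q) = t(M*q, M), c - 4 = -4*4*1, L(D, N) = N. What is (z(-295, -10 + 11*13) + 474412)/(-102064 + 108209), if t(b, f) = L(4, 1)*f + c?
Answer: 94821/1229 ≈ 77.153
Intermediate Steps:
c = -12 (c = 4 - 4*4*1 = 4 - 16*1 = 4 - 16 = -12)
t(b, f) = -12 + f (t(b, f) = 1*f - 12 = f - 12 = -12 + f)
z(M, q) = -12 + M
(z(-295, -10 + 11*13) + 474412)/(-102064 + 108209) = ((-12 - 295) + 474412)/(-102064 + 108209) = (-307 + 474412)/6145 = 474105*(1/6145) = 94821/1229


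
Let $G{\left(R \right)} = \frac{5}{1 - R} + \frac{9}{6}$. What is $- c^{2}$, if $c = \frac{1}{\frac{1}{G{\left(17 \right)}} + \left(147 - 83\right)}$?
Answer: $- \frac{361}{1517824} \approx -0.00023784$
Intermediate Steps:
$G{\left(R \right)} = \frac{3}{2} + \frac{5}{1 - R}$ ($G{\left(R \right)} = \frac{5}{1 - R} + 9 \cdot \frac{1}{6} = \frac{5}{1 - R} + \frac{3}{2} = \frac{3}{2} + \frac{5}{1 - R}$)
$c = \frac{19}{1232}$ ($c = \frac{1}{\frac{1}{\frac{1}{2} \frac{1}{-1 + 17} \left(-13 + 3 \cdot 17\right)} + \left(147 - 83\right)} = \frac{1}{\frac{1}{\frac{1}{2} \cdot \frac{1}{16} \left(-13 + 51\right)} + \left(147 - 83\right)} = \frac{1}{\frac{1}{\frac{1}{2} \cdot \frac{1}{16} \cdot 38} + 64} = \frac{1}{\frac{1}{\frac{19}{16}} + 64} = \frac{1}{\frac{16}{19} + 64} = \frac{1}{\frac{1232}{19}} = \frac{19}{1232} \approx 0.015422$)
$- c^{2} = - \left(\frac{19}{1232}\right)^{2} = \left(-1\right) \frac{361}{1517824} = - \frac{361}{1517824}$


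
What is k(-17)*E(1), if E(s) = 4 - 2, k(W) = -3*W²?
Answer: -1734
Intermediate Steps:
E(s) = 2
k(-17)*E(1) = -3*(-17)²*2 = -3*289*2 = -867*2 = -1734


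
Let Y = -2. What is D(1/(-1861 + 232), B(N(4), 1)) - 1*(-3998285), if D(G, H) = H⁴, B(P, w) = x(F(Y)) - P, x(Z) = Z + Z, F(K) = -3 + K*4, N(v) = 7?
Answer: 4705566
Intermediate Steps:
F(K) = -3 + 4*K
x(Z) = 2*Z
B(P, w) = -22 - P (B(P, w) = 2*(-3 + 4*(-2)) - P = 2*(-3 - 8) - P = 2*(-11) - P = -22 - P)
D(1/(-1861 + 232), B(N(4), 1)) - 1*(-3998285) = (-22 - 1*7)⁴ - 1*(-3998285) = (-22 - 7)⁴ + 3998285 = (-29)⁴ + 3998285 = 707281 + 3998285 = 4705566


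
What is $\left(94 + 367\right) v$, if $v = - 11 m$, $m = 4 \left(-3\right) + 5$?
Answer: $35497$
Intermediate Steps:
$m = -7$ ($m = -12 + 5 = -7$)
$v = 77$ ($v = \left(-11\right) \left(-7\right) = 77$)
$\left(94 + 367\right) v = \left(94 + 367\right) 77 = 461 \cdot 77 = 35497$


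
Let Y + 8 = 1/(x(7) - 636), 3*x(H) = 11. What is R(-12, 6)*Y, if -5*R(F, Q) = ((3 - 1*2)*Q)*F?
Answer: -1092888/9485 ≈ -115.22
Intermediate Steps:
R(F, Q) = -F*Q/5 (R(F, Q) = -(3 - 1*2)*Q*F/5 = -(3 - 2)*Q*F/5 = -1*Q*F/5 = -Q*F/5 = -F*Q/5)
x(H) = 11/3 (x(H) = (1/3)*11 = 11/3)
Y = -15179/1897 (Y = -8 + 1/(11/3 - 636) = -8 + 1/(-1897/3) = -8 - 3/1897 = -15179/1897 ≈ -8.0016)
R(-12, 6)*Y = -1/5*(-12)*6*(-15179/1897) = (72/5)*(-15179/1897) = -1092888/9485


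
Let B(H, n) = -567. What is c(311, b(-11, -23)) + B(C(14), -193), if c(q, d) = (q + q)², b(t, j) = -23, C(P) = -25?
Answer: 386317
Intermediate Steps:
c(q, d) = 4*q² (c(q, d) = (2*q)² = 4*q²)
c(311, b(-11, -23)) + B(C(14), -193) = 4*311² - 567 = 4*96721 - 567 = 386884 - 567 = 386317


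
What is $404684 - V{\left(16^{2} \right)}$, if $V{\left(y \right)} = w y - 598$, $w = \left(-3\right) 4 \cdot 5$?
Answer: $420642$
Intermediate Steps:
$w = -60$ ($w = \left(-12\right) 5 = -60$)
$V{\left(y \right)} = -598 - 60 y$ ($V{\left(y \right)} = - 60 y - 598 = -598 - 60 y$)
$404684 - V{\left(16^{2} \right)} = 404684 - \left(-598 - 60 \cdot 16^{2}\right) = 404684 - \left(-598 - 15360\right) = 404684 - -15958 = 404684 + 15958 = 420642$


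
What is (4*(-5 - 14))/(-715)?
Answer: 76/715 ≈ 0.10629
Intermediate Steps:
(4*(-5 - 14))/(-715) = (4*(-19))*(-1/715) = -76*(-1/715) = 76/715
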